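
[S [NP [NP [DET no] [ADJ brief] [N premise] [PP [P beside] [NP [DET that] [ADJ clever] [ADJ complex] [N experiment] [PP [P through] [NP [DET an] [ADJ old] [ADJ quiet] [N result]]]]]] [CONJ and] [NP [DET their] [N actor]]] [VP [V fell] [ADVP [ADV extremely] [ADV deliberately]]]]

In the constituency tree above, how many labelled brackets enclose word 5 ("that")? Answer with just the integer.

6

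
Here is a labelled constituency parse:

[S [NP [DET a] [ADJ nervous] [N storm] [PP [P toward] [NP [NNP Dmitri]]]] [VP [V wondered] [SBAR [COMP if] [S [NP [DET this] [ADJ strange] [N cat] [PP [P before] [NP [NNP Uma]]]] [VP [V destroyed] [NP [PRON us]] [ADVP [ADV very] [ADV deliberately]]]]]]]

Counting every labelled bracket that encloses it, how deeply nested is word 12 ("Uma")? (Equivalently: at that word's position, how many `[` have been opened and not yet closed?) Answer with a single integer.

8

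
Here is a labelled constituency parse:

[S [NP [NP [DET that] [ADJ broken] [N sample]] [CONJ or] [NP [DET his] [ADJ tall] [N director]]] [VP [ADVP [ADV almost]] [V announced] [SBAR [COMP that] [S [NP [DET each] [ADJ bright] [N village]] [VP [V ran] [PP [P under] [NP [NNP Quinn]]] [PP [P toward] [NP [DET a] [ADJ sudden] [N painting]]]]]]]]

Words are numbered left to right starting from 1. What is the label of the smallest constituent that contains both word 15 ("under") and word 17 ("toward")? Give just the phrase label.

VP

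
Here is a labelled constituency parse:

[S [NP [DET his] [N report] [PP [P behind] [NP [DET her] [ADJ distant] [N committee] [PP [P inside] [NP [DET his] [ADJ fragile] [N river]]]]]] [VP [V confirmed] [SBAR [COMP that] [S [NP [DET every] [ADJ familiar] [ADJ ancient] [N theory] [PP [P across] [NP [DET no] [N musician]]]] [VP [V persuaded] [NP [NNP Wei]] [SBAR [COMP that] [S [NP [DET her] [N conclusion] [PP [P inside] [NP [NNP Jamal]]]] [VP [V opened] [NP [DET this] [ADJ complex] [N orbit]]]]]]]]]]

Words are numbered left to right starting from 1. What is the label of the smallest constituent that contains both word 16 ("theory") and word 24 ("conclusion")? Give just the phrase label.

S

Word 16 lies under S → VP → SBAR → S → NP → N; word 24 lies under S → VP → SBAR → S → VP → SBAR → S → NP → N. The lowest shared node is the S.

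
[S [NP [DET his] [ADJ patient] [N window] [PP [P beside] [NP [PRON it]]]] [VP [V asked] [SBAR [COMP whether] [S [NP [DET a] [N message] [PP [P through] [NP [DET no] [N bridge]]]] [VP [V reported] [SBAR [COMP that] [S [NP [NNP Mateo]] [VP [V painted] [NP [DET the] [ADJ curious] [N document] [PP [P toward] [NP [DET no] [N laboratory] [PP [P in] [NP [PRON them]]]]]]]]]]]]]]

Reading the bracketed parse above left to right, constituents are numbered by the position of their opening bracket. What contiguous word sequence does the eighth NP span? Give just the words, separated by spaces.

The NP opening brackets appear, in order, over: "his patient window beside it"; "it"; "a message through no bridge"; "no bridge"; "Mateo"; "the curious document toward no laboratory in them"; "no laboratory in them"; "them". The eighth one spans "them".

them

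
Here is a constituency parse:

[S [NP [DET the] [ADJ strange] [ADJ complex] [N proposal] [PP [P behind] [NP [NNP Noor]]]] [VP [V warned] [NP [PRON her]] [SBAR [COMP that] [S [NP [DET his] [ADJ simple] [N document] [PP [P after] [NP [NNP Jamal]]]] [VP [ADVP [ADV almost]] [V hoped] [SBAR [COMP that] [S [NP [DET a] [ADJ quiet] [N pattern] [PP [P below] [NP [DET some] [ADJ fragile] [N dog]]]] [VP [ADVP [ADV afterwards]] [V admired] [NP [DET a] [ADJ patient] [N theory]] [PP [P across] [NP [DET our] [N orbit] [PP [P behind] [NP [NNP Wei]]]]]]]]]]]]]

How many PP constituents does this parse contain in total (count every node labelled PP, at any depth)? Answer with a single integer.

5

The PP constituents are: [PP behind Noor]; [PP after Jamal]; [PP below some fragile dog]; [PP across our orbit behind Wei]; [PP behind Wei]. Total: 5.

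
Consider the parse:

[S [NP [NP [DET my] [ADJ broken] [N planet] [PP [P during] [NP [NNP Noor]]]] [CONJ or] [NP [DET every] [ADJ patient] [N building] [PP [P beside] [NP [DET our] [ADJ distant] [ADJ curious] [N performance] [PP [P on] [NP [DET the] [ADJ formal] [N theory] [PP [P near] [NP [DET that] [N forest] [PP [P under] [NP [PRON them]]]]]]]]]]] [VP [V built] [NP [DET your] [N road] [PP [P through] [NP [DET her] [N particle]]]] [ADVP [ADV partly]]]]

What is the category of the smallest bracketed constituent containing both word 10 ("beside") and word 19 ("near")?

PP

The smallest bracket enclosing both words is [PP beside our distant curious performance on the formal theory near that forest under them], so the label is PP.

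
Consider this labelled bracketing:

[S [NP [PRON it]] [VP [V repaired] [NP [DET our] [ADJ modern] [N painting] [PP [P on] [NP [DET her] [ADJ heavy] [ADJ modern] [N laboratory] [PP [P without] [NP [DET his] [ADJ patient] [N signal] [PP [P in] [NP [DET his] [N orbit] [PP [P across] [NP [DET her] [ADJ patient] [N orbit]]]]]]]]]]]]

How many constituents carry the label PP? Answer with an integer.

The PP constituents are: [PP on her heavy modern laboratory without his patient signal in his orbit across her patient orbit]; [PP without his patient signal in his orbit across her patient orbit]; [PP in his orbit across her patient orbit]; [PP across her patient orbit]. Total: 4.

4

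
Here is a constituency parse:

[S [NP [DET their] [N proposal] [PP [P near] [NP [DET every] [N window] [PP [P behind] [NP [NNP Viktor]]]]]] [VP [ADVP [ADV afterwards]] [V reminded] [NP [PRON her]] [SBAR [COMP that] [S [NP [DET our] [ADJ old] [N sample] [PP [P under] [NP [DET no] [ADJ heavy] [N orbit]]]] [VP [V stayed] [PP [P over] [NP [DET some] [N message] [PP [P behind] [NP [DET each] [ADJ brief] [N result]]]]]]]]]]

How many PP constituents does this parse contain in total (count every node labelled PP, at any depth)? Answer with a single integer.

5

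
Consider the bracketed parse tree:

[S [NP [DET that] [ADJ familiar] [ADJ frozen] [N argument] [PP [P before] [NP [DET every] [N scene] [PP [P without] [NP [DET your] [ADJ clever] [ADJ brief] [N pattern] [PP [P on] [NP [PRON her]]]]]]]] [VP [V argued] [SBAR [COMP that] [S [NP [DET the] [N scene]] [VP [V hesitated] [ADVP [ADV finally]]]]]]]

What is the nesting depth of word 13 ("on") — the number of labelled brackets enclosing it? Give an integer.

Path from the root down to the word: S → NP → PP → NP → PP → NP → PP → P. That is 8 enclosing brackets.

8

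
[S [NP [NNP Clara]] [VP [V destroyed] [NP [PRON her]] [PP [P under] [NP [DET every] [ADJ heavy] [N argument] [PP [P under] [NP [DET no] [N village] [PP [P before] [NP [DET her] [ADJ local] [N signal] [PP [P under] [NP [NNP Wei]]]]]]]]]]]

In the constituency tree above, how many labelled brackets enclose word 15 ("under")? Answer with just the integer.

10

The word sits inside P, which is inside PP, inside NP, inside PP, inside NP, inside PP, inside NP, inside PP, inside VP, inside S — 10 brackets in all.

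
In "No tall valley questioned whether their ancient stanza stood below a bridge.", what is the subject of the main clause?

In the main clause the verb is "questioned"; the NP preceding it, "no tall valley", is the subject.

no tall valley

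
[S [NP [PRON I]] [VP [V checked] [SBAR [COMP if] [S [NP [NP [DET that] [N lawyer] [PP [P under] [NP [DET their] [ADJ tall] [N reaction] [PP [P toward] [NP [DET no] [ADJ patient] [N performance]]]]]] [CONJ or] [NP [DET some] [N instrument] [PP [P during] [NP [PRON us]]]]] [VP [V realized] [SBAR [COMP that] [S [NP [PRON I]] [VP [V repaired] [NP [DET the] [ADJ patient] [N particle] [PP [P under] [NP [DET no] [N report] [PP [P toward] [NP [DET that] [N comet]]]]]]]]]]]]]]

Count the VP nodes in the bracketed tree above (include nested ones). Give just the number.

3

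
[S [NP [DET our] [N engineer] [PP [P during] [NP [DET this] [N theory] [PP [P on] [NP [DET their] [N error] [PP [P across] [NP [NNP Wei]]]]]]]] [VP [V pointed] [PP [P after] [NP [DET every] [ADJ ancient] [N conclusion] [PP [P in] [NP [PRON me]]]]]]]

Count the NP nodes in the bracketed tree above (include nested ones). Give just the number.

6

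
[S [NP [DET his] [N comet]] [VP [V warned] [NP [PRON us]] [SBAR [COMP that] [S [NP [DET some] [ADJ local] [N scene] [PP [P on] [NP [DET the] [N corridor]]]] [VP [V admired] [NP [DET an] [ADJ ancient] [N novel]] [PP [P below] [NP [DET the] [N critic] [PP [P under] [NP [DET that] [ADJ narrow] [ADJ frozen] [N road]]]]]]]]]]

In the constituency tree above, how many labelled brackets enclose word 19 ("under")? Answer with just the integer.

9

The word sits inside P, which is inside PP, inside NP, inside PP, inside VP, inside S, inside SBAR, inside VP, inside S — 9 brackets in all.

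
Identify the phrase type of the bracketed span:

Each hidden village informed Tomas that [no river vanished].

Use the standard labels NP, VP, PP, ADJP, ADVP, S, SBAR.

"vanished" is the head of the bracketed span, so the span is a clause: S.

S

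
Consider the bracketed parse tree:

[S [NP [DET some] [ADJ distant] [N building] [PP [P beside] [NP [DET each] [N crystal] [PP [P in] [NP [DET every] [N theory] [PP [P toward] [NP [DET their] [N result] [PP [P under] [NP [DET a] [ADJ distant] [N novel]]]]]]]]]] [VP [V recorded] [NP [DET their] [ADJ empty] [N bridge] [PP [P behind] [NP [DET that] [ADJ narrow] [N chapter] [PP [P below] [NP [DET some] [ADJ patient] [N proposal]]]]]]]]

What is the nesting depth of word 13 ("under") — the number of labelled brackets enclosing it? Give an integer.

10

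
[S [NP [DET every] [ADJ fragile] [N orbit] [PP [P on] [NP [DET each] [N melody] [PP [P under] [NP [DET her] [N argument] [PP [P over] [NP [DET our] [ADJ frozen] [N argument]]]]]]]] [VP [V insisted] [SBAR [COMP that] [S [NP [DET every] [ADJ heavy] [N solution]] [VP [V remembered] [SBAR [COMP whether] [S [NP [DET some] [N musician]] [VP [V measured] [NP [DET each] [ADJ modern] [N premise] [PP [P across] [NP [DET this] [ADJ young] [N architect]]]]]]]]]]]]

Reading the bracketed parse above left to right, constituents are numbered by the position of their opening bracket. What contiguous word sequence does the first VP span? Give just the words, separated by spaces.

Opening `[VP` markers occur at word positions 14, 19, 23; the first of these opens the constituent [VP insisted that every heavy solution remembered whether some musician measured each modern premise across this young architect].

insisted that every heavy solution remembered whether some musician measured each modern premise across this young architect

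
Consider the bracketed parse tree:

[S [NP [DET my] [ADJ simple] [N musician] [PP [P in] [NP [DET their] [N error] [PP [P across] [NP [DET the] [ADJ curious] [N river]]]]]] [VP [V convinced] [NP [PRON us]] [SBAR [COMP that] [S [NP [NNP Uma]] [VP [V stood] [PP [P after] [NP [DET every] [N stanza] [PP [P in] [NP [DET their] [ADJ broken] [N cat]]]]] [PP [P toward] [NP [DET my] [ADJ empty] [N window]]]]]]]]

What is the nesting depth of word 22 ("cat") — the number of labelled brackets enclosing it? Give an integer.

Counting open brackets not yet closed at "cat": [S [VP [SBAR [S [VP [PP [NP [PP [NP [N = 10.

10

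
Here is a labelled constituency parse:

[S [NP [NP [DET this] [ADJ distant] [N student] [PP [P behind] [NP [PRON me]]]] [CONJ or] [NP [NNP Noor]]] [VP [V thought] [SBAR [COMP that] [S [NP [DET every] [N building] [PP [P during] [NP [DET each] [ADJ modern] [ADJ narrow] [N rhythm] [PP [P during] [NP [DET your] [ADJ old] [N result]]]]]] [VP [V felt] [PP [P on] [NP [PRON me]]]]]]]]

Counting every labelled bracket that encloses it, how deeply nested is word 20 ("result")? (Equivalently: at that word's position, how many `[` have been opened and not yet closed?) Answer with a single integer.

10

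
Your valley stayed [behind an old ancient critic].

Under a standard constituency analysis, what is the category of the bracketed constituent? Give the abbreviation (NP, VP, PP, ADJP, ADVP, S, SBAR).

The span is built around the preposition "behind" — a prepositional phrase (PP).

PP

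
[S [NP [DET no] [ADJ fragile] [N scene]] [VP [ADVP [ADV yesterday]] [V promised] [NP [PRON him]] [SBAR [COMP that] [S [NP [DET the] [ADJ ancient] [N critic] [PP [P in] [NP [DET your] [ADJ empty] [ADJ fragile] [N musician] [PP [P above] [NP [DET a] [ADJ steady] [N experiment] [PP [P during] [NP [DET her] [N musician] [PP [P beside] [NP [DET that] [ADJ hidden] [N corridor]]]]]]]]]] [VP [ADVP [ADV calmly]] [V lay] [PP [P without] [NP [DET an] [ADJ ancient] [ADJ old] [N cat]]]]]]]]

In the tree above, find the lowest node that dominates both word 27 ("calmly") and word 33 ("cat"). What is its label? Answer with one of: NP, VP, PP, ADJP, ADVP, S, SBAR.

VP

Word 27 lies under S → VP → SBAR → S → VP → ADVP → ADV; word 33 lies under S → VP → SBAR → S → VP → PP → NP → N. The lowest shared node is the VP.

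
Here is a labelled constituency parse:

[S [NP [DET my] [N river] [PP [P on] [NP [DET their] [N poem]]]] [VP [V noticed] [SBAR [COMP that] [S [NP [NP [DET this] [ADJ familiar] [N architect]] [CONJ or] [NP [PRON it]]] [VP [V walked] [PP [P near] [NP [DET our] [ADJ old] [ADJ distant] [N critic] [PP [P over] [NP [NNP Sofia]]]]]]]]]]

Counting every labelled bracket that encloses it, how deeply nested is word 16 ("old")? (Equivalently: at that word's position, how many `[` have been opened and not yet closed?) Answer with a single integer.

8

Counting open brackets not yet closed at "old": [S [VP [SBAR [S [VP [PP [NP [ADJ = 8.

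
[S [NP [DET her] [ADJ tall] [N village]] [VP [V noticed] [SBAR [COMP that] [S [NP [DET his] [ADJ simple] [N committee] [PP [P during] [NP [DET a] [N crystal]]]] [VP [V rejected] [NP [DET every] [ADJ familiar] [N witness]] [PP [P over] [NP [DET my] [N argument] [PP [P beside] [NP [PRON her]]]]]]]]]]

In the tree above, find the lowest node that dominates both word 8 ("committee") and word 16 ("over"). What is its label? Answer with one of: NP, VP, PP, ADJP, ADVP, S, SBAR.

S

Both words fall inside [S his simple committee during a crystal rejected every familiar witness over my argument beside her] (words 6–20), and no smaller constituent contains them both. Label: S.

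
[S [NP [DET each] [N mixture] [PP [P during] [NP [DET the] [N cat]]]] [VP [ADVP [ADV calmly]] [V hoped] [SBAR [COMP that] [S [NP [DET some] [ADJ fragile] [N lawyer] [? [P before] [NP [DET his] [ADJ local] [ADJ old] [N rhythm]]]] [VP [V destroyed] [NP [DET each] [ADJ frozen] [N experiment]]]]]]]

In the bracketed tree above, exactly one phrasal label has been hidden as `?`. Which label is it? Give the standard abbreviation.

The `?` node immediately contains: P 'before', NP. That is the internal structure of a prepositional phrase, so the label is PP.

PP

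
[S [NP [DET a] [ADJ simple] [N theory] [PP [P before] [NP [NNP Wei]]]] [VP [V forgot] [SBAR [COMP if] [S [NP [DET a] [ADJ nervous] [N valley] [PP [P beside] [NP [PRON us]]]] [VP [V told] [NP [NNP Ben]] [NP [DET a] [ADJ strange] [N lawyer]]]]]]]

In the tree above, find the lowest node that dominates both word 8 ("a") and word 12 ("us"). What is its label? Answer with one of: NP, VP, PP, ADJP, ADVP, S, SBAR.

NP

The smallest bracket enclosing both words is [NP a nervous valley beside us], so the label is NP.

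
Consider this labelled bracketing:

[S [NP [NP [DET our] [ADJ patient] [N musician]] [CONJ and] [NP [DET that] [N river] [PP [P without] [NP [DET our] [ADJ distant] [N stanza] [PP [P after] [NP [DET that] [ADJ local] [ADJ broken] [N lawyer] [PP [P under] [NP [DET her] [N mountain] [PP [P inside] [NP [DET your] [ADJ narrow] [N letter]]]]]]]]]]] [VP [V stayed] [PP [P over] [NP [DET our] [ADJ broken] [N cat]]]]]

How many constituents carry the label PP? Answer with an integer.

The PP constituents are: [PP without our distant stanza after that local broken lawyer under her mountain inside your narrow letter]; [PP after that local broken lawyer under her mountain inside your narrow letter]; [PP under her mountain inside your narrow letter]; [PP inside your narrow letter]; [PP over our broken cat]. Total: 5.

5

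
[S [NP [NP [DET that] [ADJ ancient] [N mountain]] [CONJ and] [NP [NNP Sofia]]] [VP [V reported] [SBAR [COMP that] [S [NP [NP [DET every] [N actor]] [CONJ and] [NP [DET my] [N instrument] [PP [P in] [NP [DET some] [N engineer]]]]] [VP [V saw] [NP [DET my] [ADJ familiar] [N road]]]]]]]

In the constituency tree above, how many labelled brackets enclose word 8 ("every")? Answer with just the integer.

7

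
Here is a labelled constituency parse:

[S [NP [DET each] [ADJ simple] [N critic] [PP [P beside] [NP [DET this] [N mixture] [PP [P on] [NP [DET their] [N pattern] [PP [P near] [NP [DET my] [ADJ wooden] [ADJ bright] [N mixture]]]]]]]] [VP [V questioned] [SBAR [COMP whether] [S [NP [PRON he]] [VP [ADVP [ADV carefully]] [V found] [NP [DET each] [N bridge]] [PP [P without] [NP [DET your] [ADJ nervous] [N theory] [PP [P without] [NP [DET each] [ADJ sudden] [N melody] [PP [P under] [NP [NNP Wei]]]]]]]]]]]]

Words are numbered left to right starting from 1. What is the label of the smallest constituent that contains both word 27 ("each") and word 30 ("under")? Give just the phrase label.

NP

The smallest bracket enclosing both words is [NP each sudden melody under Wei], so the label is NP.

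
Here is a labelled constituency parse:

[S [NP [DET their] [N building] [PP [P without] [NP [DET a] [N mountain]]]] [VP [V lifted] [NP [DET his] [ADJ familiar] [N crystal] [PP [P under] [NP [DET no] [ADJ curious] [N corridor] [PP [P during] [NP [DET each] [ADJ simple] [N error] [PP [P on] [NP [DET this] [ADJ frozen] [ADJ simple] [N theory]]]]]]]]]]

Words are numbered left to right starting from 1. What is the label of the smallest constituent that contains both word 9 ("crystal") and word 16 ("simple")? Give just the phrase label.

Both words fall inside [NP his familiar crystal under no curious corridor during each simple error on this frozen simple theory] (words 7–22), and no smaller constituent contains them both. Label: NP.

NP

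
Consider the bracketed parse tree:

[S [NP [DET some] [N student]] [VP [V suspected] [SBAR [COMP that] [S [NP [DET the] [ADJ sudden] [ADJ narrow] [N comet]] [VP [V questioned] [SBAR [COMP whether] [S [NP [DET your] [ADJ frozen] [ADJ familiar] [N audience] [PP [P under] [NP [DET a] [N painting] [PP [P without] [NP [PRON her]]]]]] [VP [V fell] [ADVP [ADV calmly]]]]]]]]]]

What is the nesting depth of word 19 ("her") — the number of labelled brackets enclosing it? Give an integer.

13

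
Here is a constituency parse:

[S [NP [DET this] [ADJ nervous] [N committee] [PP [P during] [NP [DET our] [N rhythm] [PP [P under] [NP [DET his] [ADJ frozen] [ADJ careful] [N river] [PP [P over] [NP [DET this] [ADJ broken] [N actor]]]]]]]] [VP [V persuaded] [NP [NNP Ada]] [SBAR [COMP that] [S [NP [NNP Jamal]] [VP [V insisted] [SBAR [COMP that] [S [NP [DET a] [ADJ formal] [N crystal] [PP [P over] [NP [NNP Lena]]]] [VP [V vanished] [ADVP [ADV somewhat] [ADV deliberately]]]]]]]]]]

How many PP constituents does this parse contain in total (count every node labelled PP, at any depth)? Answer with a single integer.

Scanning left to right, an opening `[PP` appears at word positions 4, 7, 12, 25 — 4 in total.

4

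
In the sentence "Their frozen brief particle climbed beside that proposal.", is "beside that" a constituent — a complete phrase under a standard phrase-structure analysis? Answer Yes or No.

No

The smallest constituent containing the whole sequence is the prepositional phrase [PP beside that proposal], but the sequence is only part of it — it straddles the boundary between preposition "beside" and noun phrase "that proposal".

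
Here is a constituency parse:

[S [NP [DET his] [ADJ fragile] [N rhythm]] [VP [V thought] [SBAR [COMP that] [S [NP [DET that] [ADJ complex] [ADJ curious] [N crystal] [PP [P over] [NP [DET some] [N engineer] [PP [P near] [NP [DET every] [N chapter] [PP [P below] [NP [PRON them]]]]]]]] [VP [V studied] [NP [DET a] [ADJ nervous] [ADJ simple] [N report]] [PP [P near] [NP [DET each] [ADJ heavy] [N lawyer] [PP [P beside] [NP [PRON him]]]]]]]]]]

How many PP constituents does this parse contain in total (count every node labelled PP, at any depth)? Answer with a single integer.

Scanning left to right, an opening `[PP` appears at word positions 10, 13, 16, 23, 27 — 5 in total.

5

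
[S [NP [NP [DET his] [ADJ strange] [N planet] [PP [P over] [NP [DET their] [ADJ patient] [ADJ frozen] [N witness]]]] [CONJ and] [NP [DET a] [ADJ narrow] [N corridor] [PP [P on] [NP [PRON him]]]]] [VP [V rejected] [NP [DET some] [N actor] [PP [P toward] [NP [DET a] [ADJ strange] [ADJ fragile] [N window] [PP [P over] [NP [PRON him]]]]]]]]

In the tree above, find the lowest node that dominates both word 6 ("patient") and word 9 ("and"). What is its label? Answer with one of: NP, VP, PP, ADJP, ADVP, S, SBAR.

NP

Word 6 lies under S → NP → NP → PP → NP → ADJ; word 9 lies under S → NP → CONJ. The lowest shared node is the NP.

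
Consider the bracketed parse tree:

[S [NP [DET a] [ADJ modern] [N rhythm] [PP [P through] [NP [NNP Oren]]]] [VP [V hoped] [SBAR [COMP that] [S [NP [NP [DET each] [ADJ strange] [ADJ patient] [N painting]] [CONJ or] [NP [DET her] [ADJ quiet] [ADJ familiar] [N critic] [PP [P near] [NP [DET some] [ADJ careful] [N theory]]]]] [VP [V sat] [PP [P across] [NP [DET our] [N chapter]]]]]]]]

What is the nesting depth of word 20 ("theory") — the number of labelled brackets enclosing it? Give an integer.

9

The word sits inside N, which is inside NP, inside PP, inside NP, inside NP, inside S, inside SBAR, inside VP, inside S — 9 brackets in all.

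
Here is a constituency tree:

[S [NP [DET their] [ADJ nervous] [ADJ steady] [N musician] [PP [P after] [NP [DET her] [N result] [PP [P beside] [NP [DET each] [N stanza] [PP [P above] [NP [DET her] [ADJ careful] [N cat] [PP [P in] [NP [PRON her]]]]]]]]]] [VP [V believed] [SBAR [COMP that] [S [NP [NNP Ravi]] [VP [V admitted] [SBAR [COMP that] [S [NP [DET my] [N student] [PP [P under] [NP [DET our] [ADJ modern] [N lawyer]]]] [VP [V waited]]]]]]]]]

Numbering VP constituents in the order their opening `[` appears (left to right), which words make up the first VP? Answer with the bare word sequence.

In left-to-right order the VP constituents are "believed that Ravi admitted that my student under our modern lawyer waited"; "admitted that my student under our modern lawyer waited"; "waited". Number 1 is "believed that Ravi admitted that my student under our modern lawyer waited".

believed that Ravi admitted that my student under our modern lawyer waited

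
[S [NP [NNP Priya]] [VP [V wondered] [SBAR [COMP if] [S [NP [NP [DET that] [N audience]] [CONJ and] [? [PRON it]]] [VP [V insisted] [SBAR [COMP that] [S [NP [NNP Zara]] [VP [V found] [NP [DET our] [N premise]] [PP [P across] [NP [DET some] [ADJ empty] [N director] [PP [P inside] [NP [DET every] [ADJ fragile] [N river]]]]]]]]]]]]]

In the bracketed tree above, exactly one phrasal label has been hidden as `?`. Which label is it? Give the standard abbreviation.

A constituent whose immediate children are PRON 'it' is a noun phrase: NP.

NP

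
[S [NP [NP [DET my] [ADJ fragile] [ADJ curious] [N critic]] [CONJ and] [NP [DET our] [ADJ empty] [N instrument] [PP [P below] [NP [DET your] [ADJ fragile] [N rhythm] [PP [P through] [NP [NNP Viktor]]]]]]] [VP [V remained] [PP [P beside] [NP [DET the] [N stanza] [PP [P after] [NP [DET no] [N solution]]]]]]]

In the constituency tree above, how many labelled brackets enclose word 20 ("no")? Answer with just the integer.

7

The word sits inside DET, which is inside NP, inside PP, inside NP, inside PP, inside VP, inside S — 7 brackets in all.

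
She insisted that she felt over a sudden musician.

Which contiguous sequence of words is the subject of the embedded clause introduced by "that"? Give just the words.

"she" is the NP that combines with the VP headed by "felt" to form the embedded clause introduced by "that" — the subject.

she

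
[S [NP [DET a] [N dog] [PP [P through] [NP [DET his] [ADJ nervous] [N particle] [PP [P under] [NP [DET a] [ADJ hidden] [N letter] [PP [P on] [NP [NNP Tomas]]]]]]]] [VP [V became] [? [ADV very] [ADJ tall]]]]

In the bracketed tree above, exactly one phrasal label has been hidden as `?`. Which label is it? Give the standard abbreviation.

The `?` node immediately contains: ADV 'very', ADJ 'tall'. That is the internal structure of an adjective phrase, so the label is ADJP.

ADJP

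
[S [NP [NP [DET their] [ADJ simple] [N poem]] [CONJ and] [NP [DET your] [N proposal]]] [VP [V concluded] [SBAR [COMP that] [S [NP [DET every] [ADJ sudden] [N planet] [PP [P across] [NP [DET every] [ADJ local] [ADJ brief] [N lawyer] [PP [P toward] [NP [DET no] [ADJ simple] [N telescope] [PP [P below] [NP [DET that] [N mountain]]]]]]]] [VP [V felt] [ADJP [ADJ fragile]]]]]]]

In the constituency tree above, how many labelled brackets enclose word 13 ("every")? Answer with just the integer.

8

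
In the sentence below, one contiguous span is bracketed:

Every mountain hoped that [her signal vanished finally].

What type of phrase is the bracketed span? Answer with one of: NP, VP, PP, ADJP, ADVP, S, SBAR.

S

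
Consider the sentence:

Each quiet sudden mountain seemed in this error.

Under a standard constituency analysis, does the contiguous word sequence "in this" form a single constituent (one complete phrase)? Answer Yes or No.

No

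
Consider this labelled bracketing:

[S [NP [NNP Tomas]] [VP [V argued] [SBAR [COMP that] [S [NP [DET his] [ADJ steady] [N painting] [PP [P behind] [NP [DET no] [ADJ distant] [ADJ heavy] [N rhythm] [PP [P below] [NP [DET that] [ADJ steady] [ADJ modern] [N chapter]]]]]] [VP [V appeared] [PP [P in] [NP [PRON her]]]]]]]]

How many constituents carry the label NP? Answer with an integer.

5

Listing each NP by its span: [NP Tomas]; [NP his steady painting behind no distant heavy rhythm below that steady modern chapter]; [NP no distant heavy rhythm below that steady modern chapter]; [NP that steady modern chapter]; [NP her] — that makes 5.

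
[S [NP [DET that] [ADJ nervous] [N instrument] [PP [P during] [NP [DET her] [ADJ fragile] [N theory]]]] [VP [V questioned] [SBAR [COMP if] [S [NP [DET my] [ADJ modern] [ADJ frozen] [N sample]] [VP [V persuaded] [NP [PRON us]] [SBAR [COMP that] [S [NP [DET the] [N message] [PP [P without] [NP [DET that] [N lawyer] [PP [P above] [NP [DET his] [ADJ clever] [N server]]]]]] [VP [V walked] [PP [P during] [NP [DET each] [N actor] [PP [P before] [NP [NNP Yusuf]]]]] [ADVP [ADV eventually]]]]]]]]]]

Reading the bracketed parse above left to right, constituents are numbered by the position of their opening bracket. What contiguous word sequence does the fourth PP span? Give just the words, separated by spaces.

during each actor before Yusuf

Opening `[PP` markers occur at word positions 4, 19, 22, 27, 30; the fourth of these opens the constituent [PP during each actor before Yusuf].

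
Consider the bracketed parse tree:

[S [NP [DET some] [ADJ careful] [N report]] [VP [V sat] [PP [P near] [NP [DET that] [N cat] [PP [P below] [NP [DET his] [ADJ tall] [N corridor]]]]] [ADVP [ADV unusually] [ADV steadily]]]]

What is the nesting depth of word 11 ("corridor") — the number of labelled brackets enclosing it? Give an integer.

7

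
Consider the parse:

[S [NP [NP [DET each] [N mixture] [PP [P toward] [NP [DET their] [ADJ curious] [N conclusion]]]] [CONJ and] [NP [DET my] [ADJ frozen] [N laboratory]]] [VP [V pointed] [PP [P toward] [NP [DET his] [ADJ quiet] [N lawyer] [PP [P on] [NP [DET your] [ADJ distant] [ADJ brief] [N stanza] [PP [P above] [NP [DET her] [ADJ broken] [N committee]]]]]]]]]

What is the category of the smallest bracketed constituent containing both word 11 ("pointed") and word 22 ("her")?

VP

Both words fall inside [VP pointed toward his quiet lawyer on your distant brief stanza above her broken committee] (words 11–24), and no smaller constituent contains them both. Label: VP.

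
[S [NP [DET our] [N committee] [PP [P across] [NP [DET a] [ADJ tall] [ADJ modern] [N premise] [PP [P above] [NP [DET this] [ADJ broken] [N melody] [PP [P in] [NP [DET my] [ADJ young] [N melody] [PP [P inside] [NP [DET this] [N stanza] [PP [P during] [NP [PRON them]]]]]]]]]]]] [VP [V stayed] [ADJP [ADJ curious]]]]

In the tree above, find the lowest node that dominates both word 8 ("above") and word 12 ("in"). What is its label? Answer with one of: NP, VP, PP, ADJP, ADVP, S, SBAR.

PP

Word 8 lies under S → NP → PP → NP → PP → P; word 12 lies under S → NP → PP → NP → PP → NP → PP → P. The lowest shared node is the PP.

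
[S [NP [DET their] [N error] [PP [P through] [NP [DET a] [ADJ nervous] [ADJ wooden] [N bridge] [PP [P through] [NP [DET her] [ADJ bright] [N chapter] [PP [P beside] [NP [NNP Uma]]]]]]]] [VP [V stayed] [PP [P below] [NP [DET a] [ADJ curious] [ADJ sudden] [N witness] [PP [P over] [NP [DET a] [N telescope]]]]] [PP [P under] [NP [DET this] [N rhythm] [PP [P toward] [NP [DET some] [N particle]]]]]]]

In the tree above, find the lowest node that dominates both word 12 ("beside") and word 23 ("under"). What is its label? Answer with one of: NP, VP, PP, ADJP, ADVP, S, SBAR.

Word 12 lies under S → NP → PP → NP → PP → NP → PP → P; word 23 lies under S → VP → PP → P. The lowest shared node is the S.

S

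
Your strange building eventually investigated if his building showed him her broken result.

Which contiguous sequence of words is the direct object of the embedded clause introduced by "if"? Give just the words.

her broken result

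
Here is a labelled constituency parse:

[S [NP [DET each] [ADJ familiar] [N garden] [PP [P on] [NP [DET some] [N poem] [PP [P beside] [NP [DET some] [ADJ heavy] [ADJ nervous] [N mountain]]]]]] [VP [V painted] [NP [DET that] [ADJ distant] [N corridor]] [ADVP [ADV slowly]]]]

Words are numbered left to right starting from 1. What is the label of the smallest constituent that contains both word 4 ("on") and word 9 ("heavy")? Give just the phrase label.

PP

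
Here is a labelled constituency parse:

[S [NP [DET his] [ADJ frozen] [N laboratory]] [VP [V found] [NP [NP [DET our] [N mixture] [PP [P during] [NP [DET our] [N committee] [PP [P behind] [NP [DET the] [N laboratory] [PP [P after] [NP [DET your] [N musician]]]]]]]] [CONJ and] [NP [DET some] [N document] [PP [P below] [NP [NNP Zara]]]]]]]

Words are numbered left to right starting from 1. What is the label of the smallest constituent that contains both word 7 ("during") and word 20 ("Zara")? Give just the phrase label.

NP

Both words fall inside [NP our mixture during our committee behind the laboratory after your musician and some document below Zara] (words 5–20), and no smaller constituent contains them both. Label: NP.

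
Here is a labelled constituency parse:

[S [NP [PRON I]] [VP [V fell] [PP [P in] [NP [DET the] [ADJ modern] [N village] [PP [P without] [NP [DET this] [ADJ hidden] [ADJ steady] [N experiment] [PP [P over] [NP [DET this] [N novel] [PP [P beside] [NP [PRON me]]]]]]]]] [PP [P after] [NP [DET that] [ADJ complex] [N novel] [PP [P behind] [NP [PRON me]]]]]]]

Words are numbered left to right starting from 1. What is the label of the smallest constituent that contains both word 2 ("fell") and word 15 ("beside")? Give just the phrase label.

Word 2 lies under S → VP → V; word 15 lies under S → VP → PP → NP → PP → NP → PP → NP → PP → P. The lowest shared node is the VP.

VP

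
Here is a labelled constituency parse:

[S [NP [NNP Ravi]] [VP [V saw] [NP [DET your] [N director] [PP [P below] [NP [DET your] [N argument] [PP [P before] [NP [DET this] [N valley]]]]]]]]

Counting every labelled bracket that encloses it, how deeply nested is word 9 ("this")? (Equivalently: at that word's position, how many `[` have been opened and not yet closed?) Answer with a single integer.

8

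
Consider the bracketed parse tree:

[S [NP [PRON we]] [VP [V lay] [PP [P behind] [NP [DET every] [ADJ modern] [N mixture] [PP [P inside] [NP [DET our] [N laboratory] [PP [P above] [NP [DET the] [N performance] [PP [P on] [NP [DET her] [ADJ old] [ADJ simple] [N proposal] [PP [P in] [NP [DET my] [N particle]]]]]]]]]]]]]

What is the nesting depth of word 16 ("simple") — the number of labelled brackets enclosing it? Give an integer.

Counting open brackets not yet closed at "simple": [S [VP [PP [NP [PP [NP [PP [NP [PP [NP [ADJ = 11.

11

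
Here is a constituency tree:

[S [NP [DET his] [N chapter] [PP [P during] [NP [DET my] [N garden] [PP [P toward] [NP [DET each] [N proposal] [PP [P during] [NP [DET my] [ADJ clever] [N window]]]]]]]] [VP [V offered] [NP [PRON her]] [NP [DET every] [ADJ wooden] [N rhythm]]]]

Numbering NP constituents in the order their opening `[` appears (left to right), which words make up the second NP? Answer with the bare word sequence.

my garden toward each proposal during my clever window

The NP opening brackets appear, in order, over: "his chapter during my garden toward each proposal during my clever window"; "my garden toward each proposal during my clever window"; "each proposal during my clever window"; "my clever window"; "her"; "every wooden rhythm". The second one spans "my garden toward each proposal during my clever window".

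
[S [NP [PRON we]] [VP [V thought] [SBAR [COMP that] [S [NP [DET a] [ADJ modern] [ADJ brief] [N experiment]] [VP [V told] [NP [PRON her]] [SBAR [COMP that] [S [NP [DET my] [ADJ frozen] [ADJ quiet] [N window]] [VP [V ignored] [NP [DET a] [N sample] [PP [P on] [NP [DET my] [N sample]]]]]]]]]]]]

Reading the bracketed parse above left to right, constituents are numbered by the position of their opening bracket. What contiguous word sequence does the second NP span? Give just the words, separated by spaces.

a modern brief experiment

In left-to-right order the NP constituents are "we"; "a modern brief experiment"; "her"; "my frozen quiet window"; "a sample on my sample"; "my sample". Number 2 is "a modern brief experiment".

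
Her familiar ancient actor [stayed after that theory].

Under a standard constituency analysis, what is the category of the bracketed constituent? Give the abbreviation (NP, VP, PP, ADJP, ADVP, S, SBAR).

VP

"stayed" is the head of the bracketed span, so the span is a verb phrase: VP.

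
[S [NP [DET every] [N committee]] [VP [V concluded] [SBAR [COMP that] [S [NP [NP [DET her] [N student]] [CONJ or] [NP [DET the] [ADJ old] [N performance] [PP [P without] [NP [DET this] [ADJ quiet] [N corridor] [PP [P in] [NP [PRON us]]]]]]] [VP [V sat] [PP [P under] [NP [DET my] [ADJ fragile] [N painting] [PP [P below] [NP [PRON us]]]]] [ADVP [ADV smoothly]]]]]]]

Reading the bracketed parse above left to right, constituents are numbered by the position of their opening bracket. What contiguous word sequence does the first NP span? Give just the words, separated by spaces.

The NP opening brackets appear, in order, over: "every committee"; "her student or the old performance without this quiet corridor in us"; "her student"; "the old performance without this quiet corridor in us"; "this quiet corridor in us"; "us"; "my fragile painting below us"; "us". The first one spans "every committee".

every committee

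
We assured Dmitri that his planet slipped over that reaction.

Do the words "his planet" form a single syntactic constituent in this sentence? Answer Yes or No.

Yes

The sequence corresponds to a single NP node — the noun phrase "his planet".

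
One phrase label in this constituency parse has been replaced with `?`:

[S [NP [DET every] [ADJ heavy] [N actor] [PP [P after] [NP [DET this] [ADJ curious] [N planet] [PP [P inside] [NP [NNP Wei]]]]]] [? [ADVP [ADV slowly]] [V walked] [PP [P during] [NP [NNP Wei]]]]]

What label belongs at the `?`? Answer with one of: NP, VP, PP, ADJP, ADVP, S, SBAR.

VP

A constituent whose immediate children are ADVP, V 'walked', PP is a verb phrase: VP.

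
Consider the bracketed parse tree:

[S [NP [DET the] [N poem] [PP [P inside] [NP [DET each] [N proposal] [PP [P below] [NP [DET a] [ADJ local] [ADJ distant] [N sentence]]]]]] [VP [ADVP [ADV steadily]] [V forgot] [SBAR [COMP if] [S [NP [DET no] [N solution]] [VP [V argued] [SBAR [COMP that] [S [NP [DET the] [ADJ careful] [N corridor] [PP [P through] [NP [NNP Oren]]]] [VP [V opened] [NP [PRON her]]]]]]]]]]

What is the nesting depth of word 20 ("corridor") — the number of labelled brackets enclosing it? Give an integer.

9

Path from the root down to the word: S → VP → SBAR → S → VP → SBAR → S → NP → N. That is 9 enclosing brackets.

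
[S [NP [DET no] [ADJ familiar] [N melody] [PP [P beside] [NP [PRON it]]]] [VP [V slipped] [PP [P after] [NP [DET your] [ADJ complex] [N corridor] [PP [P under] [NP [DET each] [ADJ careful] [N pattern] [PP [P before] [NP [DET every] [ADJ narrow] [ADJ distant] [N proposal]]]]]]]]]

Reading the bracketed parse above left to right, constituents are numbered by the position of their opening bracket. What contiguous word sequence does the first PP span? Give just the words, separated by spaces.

Opening `[PP` markers occur at word positions 4, 7, 11, 15; the first of these opens the constituent [PP beside it].

beside it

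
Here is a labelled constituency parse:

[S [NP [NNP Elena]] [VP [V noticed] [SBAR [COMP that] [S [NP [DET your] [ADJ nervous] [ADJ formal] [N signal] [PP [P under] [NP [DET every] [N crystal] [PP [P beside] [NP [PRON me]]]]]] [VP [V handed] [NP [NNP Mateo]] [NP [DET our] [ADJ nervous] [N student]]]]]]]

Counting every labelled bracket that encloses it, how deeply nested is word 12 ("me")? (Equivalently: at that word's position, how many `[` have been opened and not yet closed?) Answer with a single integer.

10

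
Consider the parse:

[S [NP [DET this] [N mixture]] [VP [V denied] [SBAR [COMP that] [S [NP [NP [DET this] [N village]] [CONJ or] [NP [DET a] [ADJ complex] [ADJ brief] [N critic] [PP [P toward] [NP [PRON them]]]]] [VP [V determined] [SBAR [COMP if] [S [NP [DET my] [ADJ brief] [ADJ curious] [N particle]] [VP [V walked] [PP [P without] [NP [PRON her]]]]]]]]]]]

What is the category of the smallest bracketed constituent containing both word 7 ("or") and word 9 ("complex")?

NP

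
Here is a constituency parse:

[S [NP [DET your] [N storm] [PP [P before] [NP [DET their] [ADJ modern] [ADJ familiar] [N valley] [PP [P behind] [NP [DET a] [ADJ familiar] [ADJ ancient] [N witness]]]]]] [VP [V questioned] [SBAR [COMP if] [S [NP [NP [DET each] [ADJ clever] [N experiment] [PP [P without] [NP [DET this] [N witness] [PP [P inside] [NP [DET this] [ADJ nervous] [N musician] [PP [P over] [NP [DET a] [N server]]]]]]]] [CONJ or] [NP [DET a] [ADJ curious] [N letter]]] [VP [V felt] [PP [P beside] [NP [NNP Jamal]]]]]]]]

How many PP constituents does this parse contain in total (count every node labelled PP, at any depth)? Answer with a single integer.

Scanning left to right, an opening `[PP` appears at word positions 3, 8, 18, 21, 25, 33 — 6 in total.

6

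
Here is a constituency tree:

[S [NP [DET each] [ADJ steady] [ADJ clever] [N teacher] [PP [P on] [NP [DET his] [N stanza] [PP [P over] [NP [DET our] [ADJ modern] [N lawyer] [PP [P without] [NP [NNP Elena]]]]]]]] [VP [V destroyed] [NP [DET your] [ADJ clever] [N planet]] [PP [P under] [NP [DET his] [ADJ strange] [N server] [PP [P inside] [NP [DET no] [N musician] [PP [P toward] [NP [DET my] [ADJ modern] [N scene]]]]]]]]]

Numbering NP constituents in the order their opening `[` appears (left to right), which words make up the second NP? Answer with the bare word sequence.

The NP opening brackets appear, in order, over: "each steady clever teacher on his stanza over our modern lawyer without Elena"; "his stanza over our modern lawyer without Elena"; "our modern lawyer without Elena"; "Elena"; "your clever planet"; "his strange server inside no musician toward my modern scene"; "no musician toward my modern scene"; "my modern scene". The second one spans "his stanza over our modern lawyer without Elena".

his stanza over our modern lawyer without Elena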